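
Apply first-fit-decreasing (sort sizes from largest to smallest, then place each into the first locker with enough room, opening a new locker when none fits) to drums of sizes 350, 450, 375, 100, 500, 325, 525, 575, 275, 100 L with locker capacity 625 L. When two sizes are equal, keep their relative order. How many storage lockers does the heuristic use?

7

Sorted descending: 575, 525, 500, 450, 375, 350, 325, 275, 100, 100.
  575 → locker 1 (new)  [load 575/625]
  525 → locker 2 (new)  [load 525/625]
  500 → locker 3 (new)  [load 500/625]
  450 → locker 4 (new)  [load 450/625]
  375 → locker 5 (new)  [load 375/625]
  350 → locker 6 (new)  [load 350/625]
  325 → locker 7 (new)  [load 325/625]
  275 → locker 6  [load 625/625]
  100 → locker 2  [load 625/625]
  100 → locker 3  [load 600/625]
7 storage lockers opened.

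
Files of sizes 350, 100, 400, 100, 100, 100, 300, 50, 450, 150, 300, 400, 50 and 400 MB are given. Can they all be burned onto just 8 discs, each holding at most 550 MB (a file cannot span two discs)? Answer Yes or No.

Yes

A valid assignment using 7 discs:
  disc 1: 450 + 100 = 550
  disc 2: 400 + 150 = 550
  disc 3: 400 + 100 + 50 = 550
  disc 4: 400 + 100 + 50 = 550
  disc 5: 350 + 100 = 450
  disc 6: 300 = 300
  disc 7: 300 = 300
That uses only 7 ≤ 8, so 8 discs are enough.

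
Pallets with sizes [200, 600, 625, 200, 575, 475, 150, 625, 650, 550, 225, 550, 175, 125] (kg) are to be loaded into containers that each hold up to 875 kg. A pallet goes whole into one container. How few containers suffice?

Total = 650 + 625 + 625 + 600 + 575 + 550 + 550 + 475 + 225 + 200 + 200 + 175 + 150 + 125 = 5725 kg.
Lower bound: ⌈5725/875⌉ = 7 containers.
Also, 8 pallets each exceed 875/2 kg, and no two of those can share a container, so at least 8 containers are needed.
A packing using 8 containers:
  container 1: 650 + 225 = 875
  container 2: 625 + 200 = 825
  container 3: 625 + 200 = 825
  container 4: 600 + 175 = 775
  container 5: 575 + 150 + 125 = 850
  container 6: 550 = 550
  container 7: 550 = 550
  container 8: 475 = 475
This matches the lower bound, so 8 is optimal.

8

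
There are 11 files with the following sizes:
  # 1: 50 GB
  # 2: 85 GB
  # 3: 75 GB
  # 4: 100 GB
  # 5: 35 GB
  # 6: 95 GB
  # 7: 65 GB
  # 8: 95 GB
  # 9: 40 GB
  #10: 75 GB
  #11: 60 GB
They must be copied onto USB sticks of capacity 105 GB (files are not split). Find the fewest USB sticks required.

Total = 100 + 95 + 95 + 85 + 75 + 75 + 65 + 60 + 50 + 40 + 35 = 775 GB.
Lower bound: ⌈775/105⌉ = 8 USB sticks.
A packing using 9 USB sticks:
  USB stick 1: 100 = 100
  USB stick 2: 95 = 95
  USB stick 3: 95 = 95
  USB stick 4: 85 = 85
  USB stick 5: 75 = 75
  USB stick 6: 75 = 75
  USB stick 7: 65 + 40 = 105
  USB stick 8: 60 + 35 = 95
  USB stick 9: 50 = 50
No arrangement into 8 USB sticks stays within capacity, so 9 is optimal.

9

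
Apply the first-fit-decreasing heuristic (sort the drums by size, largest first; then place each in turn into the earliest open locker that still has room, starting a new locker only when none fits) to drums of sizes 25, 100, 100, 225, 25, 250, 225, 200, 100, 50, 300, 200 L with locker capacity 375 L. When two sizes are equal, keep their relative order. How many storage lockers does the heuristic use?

Sorted descending: 300, 250, 225, 225, 200, 200, 100, 100, 100, 50, 25, 25.
  300 → locker 1 (new)  [load 300/375]
  250 → locker 2 (new)  [load 250/375]
  225 → locker 3 (new)  [load 225/375]
  225 → locker 4 (new)  [load 225/375]
  200 → locker 5 (new)  [load 200/375]
  200 → locker 6 (new)  [load 200/375]
  100 → locker 2  [load 350/375]
  100 → locker 3  [load 325/375]
  100 → locker 4  [load 325/375]
  50 → locker 1  [load 350/375]
  25 → locker 1  [load 375/375]
  25 → locker 2  [load 375/375]
6 storage lockers opened.

6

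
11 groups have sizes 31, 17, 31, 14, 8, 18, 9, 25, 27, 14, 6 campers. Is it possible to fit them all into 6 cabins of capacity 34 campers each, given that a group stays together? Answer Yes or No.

No

Total = 200 campers; ⌈200/34⌉ = 6.
The bound of 6 does not rule out 6, but exhaustive search shows no assignment into 6 cabins of capacity 34 campers exists — the minimum is 7.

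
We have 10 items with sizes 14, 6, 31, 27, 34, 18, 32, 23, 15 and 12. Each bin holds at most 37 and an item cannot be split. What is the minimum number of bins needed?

7

Total = 34 + 32 + 31 + 27 + 23 + 18 + 15 + 14 + 12 + 6 = 212.
Lower bound: ⌈212/37⌉ = 6 bins.
A packing using 7 bins:
  bin 1: 34 = 34
  bin 2: 32 = 32
  bin 3: 31 + 6 = 37
  bin 4: 27 = 27
  bin 5: 23 + 14 = 37
  bin 6: 18 + 15 = 33
  bin 7: 12 = 12
No arrangement into 6 bins stays within capacity, so 7 is optimal.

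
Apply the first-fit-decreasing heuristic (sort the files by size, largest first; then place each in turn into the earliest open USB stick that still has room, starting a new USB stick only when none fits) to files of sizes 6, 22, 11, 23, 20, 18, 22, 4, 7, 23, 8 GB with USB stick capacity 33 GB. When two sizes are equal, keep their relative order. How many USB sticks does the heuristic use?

6

Sorted descending: 23, 23, 22, 22, 20, 18, 11, 8, 7, 6, 4.
  23 → USB stick 1 (new)  [load 23/33]
  23 → USB stick 2 (new)  [load 23/33]
  22 → USB stick 3 (new)  [load 22/33]
  22 → USB stick 4 (new)  [load 22/33]
  20 → USB stick 5 (new)  [load 20/33]
  18 → USB stick 6 (new)  [load 18/33]
  11 → USB stick 3  [load 33/33]
  8 → USB stick 1  [load 31/33]
  7 → USB stick 2  [load 30/33]
  6 → USB stick 4  [load 28/33]
  4 → USB stick 4  [load 32/33]
6 USB sticks opened.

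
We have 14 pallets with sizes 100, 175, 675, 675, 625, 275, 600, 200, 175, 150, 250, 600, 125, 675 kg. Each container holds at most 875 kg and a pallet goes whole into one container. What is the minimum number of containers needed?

7

Total = 675 + 675 + 675 + 625 + 600 + 600 + 275 + 250 + 200 + 175 + 175 + 150 + 125 + 100 = 5300 kg.
Lower bound: ⌈5300/875⌉ = 7 containers.
A packing using 7 containers:
  container 1: 675 + 200 = 875
  container 2: 675 + 175 = 850
  container 3: 675 + 175 = 850
  container 4: 625 + 250 = 875
  container 5: 600 + 275 = 875
  container 6: 600 + 150 + 125 = 875
  container 7: 100 = 100
This matches the lower bound, so 7 is optimal.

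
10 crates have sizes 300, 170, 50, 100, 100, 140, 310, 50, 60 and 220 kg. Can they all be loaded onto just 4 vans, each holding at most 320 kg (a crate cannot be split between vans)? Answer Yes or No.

Total = 1500 kg; ⌈1500/320⌉ = 5.
At least 5 vans are required, but only 4 are allowed.

No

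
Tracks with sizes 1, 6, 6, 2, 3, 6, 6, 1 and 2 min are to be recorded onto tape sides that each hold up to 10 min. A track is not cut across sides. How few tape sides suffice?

Total = 6 + 6 + 6 + 6 + 3 + 2 + 2 + 1 + 1 = 33 min.
Lower bound: ⌈33/10⌉ = 4 tape sides.
A packing using 4 tape sides:
  side 1: 6 + 3 + 1 = 10
  side 2: 6 + 2 + 2 = 10
  side 3: 6 + 1 = 7
  side 4: 6 = 6
This matches the lower bound, so 4 is optimal.

4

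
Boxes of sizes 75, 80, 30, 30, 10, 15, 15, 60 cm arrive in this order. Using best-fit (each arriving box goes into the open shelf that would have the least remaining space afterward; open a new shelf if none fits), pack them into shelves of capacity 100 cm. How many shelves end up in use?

  75 → shelf 1 (new)  [load 75/100]
  80 → shelf 2 (new)  [load 80/100]
  30 → shelf 3 (new)  [load 30/100]
  30 → shelf 3  [load 60/100]
  10 → shelf 2  [load 90/100]
  15 → shelf 1  [load 90/100]
  15 → shelf 3  [load 75/100]
  60 → shelf 4 (new)  [load 60/100]
4 shelves opened.

4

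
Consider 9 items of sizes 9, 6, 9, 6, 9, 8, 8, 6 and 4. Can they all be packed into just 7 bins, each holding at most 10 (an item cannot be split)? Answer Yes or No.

No

Total = 65; ⌈65/10⌉ = 7.
8 items each exceed half the capacity and cannot share a bin, forcing at least 8 bins.
At least 8 bins are required, but only 7 are allowed.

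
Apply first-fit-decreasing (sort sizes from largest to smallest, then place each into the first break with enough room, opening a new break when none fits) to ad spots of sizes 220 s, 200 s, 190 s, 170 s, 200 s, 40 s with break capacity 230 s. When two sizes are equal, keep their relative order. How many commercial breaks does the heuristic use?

Sorted descending: 220, 200, 200, 190, 170, 40.
  220 → break 1 (new)  [load 220/230]
  200 → break 2 (new)  [load 200/230]
  200 → break 3 (new)  [load 200/230]
  190 → break 4 (new)  [load 190/230]
  170 → break 5 (new)  [load 170/230]
  40 → break 4  [load 230/230]
5 commercial breaks opened.

5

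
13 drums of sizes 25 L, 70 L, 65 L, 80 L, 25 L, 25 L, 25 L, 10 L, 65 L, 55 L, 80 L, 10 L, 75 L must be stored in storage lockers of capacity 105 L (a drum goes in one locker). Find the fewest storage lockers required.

7

Total = 80 + 80 + 75 + 70 + 65 + 65 + 55 + 25 + 25 + 25 + 25 + 10 + 10 = 610 L.
Lower bound: ⌈610/105⌉ = 6 storage lockers.
Also, 7 drums each exceed 105/2 L, and no two of those can share a locker, so at least 7 storage lockers are needed.
A packing using 7 storage lockers:
  locker 1: 80 + 25 = 105
  locker 2: 80 + 25 = 105
  locker 3: 75 + 25 = 100
  locker 4: 70 + 25 + 10 = 105
  locker 5: 65 + 10 = 75
  locker 6: 65 = 65
  locker 7: 55 = 55
This matches the lower bound, so 7 is optimal.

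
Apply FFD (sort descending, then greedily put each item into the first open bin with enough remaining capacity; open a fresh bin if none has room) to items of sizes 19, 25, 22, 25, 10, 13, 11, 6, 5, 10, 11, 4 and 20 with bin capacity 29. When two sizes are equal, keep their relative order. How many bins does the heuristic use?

Sorted descending: 25, 25, 22, 20, 19, 13, 11, 11, 10, 10, 6, 5, 4.
  25 → bin 1 (new)  [load 25/29]
  25 → bin 2 (new)  [load 25/29]
  22 → bin 3 (new)  [load 22/29]
  20 → bin 4 (new)  [load 20/29]
  19 → bin 5 (new)  [load 19/29]
  13 → bin 6 (new)  [load 13/29]
  11 → bin 6  [load 24/29]
  11 → bin 7 (new)  [load 11/29]
  10 → bin 5  [load 29/29]
  10 → bin 7  [load 21/29]
  6 → bin 3  [load 28/29]
  5 → bin 4  [load 25/29]
  4 → bin 1  [load 29/29]
7 bins opened.

7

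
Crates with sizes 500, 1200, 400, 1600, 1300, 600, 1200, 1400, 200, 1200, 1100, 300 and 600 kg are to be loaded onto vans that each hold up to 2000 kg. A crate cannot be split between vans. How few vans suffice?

7

Total = 1600 + 1400 + 1300 + 1200 + 1200 + 1200 + 1100 + 600 + 600 + 500 + 400 + 300 + 200 = 11600 kg.
Lower bound: ⌈11600/2000⌉ = 6 vans.
Also, 7 crates each exceed 1000 kg, and no two of those can share a van, so at least 7 vans are needed.
A packing using 7 vans:
  van 1: 1600 + 400 = 2000
  van 2: 1400 + 600 = 2000
  van 3: 1300 + 600 = 1900
  van 4: 1200 + 500 + 300 = 2000
  van 5: 1200 + 200 = 1400
  van 6: 1200 = 1200
  van 7: 1100 = 1100
This matches the lower bound, so 7 is optimal.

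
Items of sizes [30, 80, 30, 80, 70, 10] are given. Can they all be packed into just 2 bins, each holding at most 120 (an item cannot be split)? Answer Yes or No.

No

Total = 300; ⌈300/120⌉ = 3.
At least 3 bins are required, but only 2 are allowed.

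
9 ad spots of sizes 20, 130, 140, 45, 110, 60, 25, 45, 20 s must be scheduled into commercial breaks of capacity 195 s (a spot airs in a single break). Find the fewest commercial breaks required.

Total = 140 + 130 + 110 + 60 + 45 + 45 + 25 + 20 + 20 = 595 s.
Lower bound: ⌈595/195⌉ = 4 commercial breaks.
A packing using 4 commercial breaks:
  break 1: 140 + 45 = 185
  break 2: 130 + 60 = 190
  break 3: 110 + 45 + 25 = 180
  break 4: 20 + 20 = 40
This matches the lower bound, so 4 is optimal.

4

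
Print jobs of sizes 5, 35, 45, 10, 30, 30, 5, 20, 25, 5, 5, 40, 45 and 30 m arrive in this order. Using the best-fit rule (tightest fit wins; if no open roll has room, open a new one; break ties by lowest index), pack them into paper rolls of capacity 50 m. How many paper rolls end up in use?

  5 → roll 1 (new)  [load 5/50]
  35 → roll 1  [load 40/50]
  45 → roll 2 (new)  [load 45/50]
  10 → roll 1  [load 50/50]
  30 → roll 3 (new)  [load 30/50]
  30 → roll 4 (new)  [load 30/50]
  5 → roll 2  [load 50/50]
  20 → roll 3  [load 50/50]
  25 → roll 5 (new)  [load 25/50]
  5 → roll 4  [load 35/50]
  5 → roll 4  [load 40/50]
  40 → roll 6 (new)  [load 40/50]
  45 → roll 7 (new)  [load 45/50]
  30 → roll 8 (new)  [load 30/50]
8 paper rolls opened.

8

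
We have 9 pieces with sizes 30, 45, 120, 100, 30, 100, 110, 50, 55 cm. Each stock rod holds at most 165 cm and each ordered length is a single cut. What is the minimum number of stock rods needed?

4

Total = 120 + 110 + 100 + 100 + 55 + 50 + 45 + 30 + 30 = 640 cm.
Lower bound: ⌈640/165⌉ = 4 stock rods.
A packing using 4 stock rods:
  stock rod 1: 120 + 45 = 165
  stock rod 2: 110 + 55 = 165
  stock rod 3: 100 + 50 = 150
  stock rod 4: 100 + 30 + 30 = 160
This matches the lower bound, so 4 is optimal.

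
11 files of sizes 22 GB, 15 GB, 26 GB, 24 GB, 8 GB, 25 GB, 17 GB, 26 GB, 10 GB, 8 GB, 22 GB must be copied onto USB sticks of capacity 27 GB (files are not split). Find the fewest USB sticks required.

9

Total = 26 + 26 + 25 + 24 + 22 + 22 + 17 + 15 + 10 + 8 + 8 = 203 GB.
Lower bound: ⌈203/27⌉ = 8 USB sticks.
A packing using 9 USB sticks:
  USB stick 1: 26 = 26
  USB stick 2: 26 = 26
  USB stick 3: 25 = 25
  USB stick 4: 24 = 24
  USB stick 5: 22 = 22
  USB stick 6: 22 = 22
  USB stick 7: 17 + 10 = 27
  USB stick 8: 15 + 8 = 23
  USB stick 9: 8 = 8
No arrangement into 8 USB sticks stays within capacity, so 9 is optimal.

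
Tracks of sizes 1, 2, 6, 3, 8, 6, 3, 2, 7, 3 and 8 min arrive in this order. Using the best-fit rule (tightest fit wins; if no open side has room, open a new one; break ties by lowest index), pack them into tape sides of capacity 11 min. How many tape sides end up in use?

5

  1 → side 1 (new)  [load 1/11]
  2 → side 1  [load 3/11]
  6 → side 1  [load 9/11]
  3 → side 2 (new)  [load 3/11]
  8 → side 2  [load 11/11]
  6 → side 3 (new)  [load 6/11]
  3 → side 3  [load 9/11]
  2 → side 1  [load 11/11]
  7 → side 4 (new)  [load 7/11]
  3 → side 4  [load 10/11]
  8 → side 5 (new)  [load 8/11]
5 tape sides opened.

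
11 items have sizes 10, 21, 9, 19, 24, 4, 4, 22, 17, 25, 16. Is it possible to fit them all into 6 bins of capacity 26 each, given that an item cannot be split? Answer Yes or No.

No

Total = 171; ⌈171/26⌉ = 7.
At least 7 bins are required, but only 6 are allowed.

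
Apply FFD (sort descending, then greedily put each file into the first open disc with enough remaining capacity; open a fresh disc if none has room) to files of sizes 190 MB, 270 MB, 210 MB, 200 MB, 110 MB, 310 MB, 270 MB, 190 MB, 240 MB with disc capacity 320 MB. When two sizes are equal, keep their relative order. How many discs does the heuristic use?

8

Sorted descending: 310, 270, 270, 240, 210, 200, 190, 190, 110.
  310 → disc 1 (new)  [load 310/320]
  270 → disc 2 (new)  [load 270/320]
  270 → disc 3 (new)  [load 270/320]
  240 → disc 4 (new)  [load 240/320]
  210 → disc 5 (new)  [load 210/320]
  200 → disc 6 (new)  [load 200/320]
  190 → disc 7 (new)  [load 190/320]
  190 → disc 8 (new)  [load 190/320]
  110 → disc 5  [load 320/320]
8 discs opened.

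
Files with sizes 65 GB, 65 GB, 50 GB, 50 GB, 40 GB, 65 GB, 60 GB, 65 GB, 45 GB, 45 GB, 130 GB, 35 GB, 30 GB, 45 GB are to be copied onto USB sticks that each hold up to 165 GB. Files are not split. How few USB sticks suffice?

5

Total = 130 + 65 + 65 + 65 + 65 + 60 + 50 + 50 + 45 + 45 + 45 + 40 + 35 + 30 = 790 GB.
Lower bound: ⌈790/165⌉ = 5 USB sticks.
A packing using 5 USB sticks:
  USB stick 1: 130 + 35 = 165
  USB stick 2: 65 + 65 + 30 = 160
  USB stick 3: 65 + 60 + 40 = 165
  USB stick 4: 65 + 50 + 50 = 165
  USB stick 5: 45 + 45 + 45 = 135
This matches the lower bound, so 5 is optimal.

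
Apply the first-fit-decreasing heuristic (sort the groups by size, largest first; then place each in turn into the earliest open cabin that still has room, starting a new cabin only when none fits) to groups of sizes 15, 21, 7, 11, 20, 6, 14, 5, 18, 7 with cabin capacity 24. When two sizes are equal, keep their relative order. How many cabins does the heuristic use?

6

Sorted descending: 21, 20, 18, 15, 14, 11, 7, 7, 6, 5.
  21 → cabin 1 (new)  [load 21/24]
  20 → cabin 2 (new)  [load 20/24]
  18 → cabin 3 (new)  [load 18/24]
  15 → cabin 4 (new)  [load 15/24]
  14 → cabin 5 (new)  [load 14/24]
  11 → cabin 6 (new)  [load 11/24]
  7 → cabin 4  [load 22/24]
  7 → cabin 5  [load 21/24]
  6 → cabin 3  [load 24/24]
  5 → cabin 6  [load 16/24]
6 cabins opened.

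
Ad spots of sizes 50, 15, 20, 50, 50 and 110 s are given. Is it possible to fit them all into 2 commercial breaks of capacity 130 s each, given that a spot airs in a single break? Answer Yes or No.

Total = 295 s; ⌈295/130⌉ = 3.
At least 3 commercial breaks are required, but only 2 are allowed.

No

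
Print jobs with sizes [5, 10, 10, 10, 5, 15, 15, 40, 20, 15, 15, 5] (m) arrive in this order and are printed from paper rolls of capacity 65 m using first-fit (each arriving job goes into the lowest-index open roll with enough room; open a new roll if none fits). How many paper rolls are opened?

3

  5 → roll 1 (new)  [load 5/65]
  10 → roll 1  [load 15/65]
  10 → roll 1  [load 25/65]
  10 → roll 1  [load 35/65]
  5 → roll 1  [load 40/65]
  15 → roll 1  [load 55/65]
  15 → roll 2 (new)  [load 15/65]
  40 → roll 2  [load 55/65]
  20 → roll 3 (new)  [load 20/65]
  15 → roll 3  [load 35/65]
  15 → roll 3  [load 50/65]
  5 → roll 1  [load 60/65]
3 paper rolls opened.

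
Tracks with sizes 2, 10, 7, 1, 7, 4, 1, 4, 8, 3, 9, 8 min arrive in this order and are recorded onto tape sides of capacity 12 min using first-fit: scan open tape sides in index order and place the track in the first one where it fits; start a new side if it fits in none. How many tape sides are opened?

6

  2 → side 1 (new)  [load 2/12]
  10 → side 1  [load 12/12]
  7 → side 2 (new)  [load 7/12]
  1 → side 2  [load 8/12]
  7 → side 3 (new)  [load 7/12]
  4 → side 2  [load 12/12]
  1 → side 3  [load 8/12]
  4 → side 3  [load 12/12]
  8 → side 4 (new)  [load 8/12]
  3 → side 4  [load 11/12]
  9 → side 5 (new)  [load 9/12]
  8 → side 6 (new)  [load 8/12]
6 tape sides opened.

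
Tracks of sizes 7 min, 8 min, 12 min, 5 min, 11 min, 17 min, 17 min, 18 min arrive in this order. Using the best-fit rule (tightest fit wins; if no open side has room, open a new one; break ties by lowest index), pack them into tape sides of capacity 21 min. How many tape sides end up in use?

6

  7 → side 1 (new)  [load 7/21]
  8 → side 1  [load 15/21]
  12 → side 2 (new)  [load 12/21]
  5 → side 1  [load 20/21]
  11 → side 3 (new)  [load 11/21]
  17 → side 4 (new)  [load 17/21]
  17 → side 5 (new)  [load 17/21]
  18 → side 6 (new)  [load 18/21]
6 tape sides opened.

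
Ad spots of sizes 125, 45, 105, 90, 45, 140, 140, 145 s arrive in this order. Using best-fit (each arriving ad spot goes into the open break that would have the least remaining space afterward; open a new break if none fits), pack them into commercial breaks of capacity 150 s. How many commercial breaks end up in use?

  125 → break 1 (new)  [load 125/150]
  45 → break 2 (new)  [load 45/150]
  105 → break 2  [load 150/150]
  90 → break 3 (new)  [load 90/150]
  45 → break 3  [load 135/150]
  140 → break 4 (new)  [load 140/150]
  140 → break 5 (new)  [load 140/150]
  145 → break 6 (new)  [load 145/150]
6 commercial breaks opened.

6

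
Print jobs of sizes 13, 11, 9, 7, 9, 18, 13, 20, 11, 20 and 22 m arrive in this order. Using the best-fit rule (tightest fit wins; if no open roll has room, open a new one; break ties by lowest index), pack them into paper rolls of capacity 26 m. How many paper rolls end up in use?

7

  13 → roll 1 (new)  [load 13/26]
  11 → roll 1  [load 24/26]
  9 → roll 2 (new)  [load 9/26]
  7 → roll 2  [load 16/26]
  9 → roll 2  [load 25/26]
  18 → roll 3 (new)  [load 18/26]
  13 → roll 4 (new)  [load 13/26]
  20 → roll 5 (new)  [load 20/26]
  11 → roll 4  [load 24/26]
  20 → roll 6 (new)  [load 20/26]
  22 → roll 7 (new)  [load 22/26]
7 paper rolls opened.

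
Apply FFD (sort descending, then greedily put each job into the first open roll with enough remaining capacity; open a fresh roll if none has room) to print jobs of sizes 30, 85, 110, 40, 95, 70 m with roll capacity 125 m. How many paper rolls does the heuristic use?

4

Sorted descending: 110, 95, 85, 70, 40, 30.
  110 → roll 1 (new)  [load 110/125]
  95 → roll 2 (new)  [load 95/125]
  85 → roll 3 (new)  [load 85/125]
  70 → roll 4 (new)  [load 70/125]
  40 → roll 3  [load 125/125]
  30 → roll 2  [load 125/125]
4 paper rolls opened.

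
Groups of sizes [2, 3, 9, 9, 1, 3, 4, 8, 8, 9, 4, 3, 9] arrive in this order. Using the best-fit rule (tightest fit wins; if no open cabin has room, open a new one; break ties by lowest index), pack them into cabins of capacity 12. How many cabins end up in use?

  2 → cabin 1 (new)  [load 2/12]
  3 → cabin 1  [load 5/12]
  9 → cabin 2 (new)  [load 9/12]
  9 → cabin 3 (new)  [load 9/12]
  1 → cabin 2  [load 10/12]
  3 → cabin 3  [load 12/12]
  4 → cabin 1  [load 9/12]
  8 → cabin 4 (new)  [load 8/12]
  8 → cabin 5 (new)  [load 8/12]
  9 → cabin 6 (new)  [load 9/12]
  4 → cabin 4  [load 12/12]
  3 → cabin 1  [load 12/12]
  9 → cabin 7 (new)  [load 9/12]
7 cabins opened.

7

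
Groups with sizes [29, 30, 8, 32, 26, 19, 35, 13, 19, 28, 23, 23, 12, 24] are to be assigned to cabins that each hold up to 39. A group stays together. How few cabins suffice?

10

Total = 35 + 32 + 30 + 29 + 28 + 26 + 24 + 23 + 23 + 19 + 19 + 13 + 12 + 8 = 321.
Lower bound: ⌈321/39⌉ = 9 cabins.
A packing using 10 cabins:
  cabin 1: 35 = 35
  cabin 2: 32 = 32
  cabin 3: 30 + 8 = 38
  cabin 4: 29 = 29
  cabin 5: 28 = 28
  cabin 6: 26 + 13 = 39
  cabin 7: 24 + 12 = 36
  cabin 8: 23 = 23
  cabin 9: 23 = 23
  cabin 10: 19 + 19 = 38
No arrangement into 9 cabins stays within capacity, so 10 is optimal.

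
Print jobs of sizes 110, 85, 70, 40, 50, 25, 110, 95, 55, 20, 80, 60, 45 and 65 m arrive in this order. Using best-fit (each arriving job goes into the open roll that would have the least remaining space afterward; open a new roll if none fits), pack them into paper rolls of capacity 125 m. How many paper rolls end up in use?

8

  110 → roll 1 (new)  [load 110/125]
  85 → roll 2 (new)  [load 85/125]
  70 → roll 3 (new)  [load 70/125]
  40 → roll 2  [load 125/125]
  50 → roll 3  [load 120/125]
  25 → roll 4 (new)  [load 25/125]
  110 → roll 5 (new)  [load 110/125]
  95 → roll 4  [load 120/125]
  55 → roll 6 (new)  [load 55/125]
  20 → roll 6  [load 75/125]
  80 → roll 7 (new)  [load 80/125]
  60 → roll 8 (new)  [load 60/125]
  45 → roll 7  [load 125/125]
  65 → roll 8  [load 125/125]
8 paper rolls opened.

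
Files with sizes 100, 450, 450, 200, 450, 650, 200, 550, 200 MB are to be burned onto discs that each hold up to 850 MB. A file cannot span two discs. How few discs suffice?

5

Total = 650 + 550 + 450 + 450 + 450 + 200 + 200 + 200 + 100 = 3250 MB.
Lower bound: ⌈3250/850⌉ = 4 discs.
Also, 5 files each exceed 425 MB, and no two of those can share a disc, so at least 5 discs are needed.
A packing using 5 discs:
  disc 1: 650 + 200 = 850
  disc 2: 550 + 200 + 100 = 850
  disc 3: 450 + 200 = 650
  disc 4: 450 = 450
  disc 5: 450 = 450
This matches the lower bound, so 5 is optimal.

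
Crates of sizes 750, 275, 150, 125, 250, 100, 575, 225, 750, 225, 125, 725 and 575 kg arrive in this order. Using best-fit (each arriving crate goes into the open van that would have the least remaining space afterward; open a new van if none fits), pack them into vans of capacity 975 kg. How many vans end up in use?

6

  750 → van 1 (new)  [load 750/975]
  275 → van 2 (new)  [load 275/975]
  150 → van 1  [load 900/975]
  125 → van 2  [load 400/975]
  250 → van 2  [load 650/975]
  100 → van 2  [load 750/975]
  575 → van 3 (new)  [load 575/975]
  225 → van 2  [load 975/975]
  750 → van 4 (new)  [load 750/975]
  225 → van 4  [load 975/975]
  125 → van 3  [load 700/975]
  725 → van 5 (new)  [load 725/975]
  575 → van 6 (new)  [load 575/975]
6 vans opened.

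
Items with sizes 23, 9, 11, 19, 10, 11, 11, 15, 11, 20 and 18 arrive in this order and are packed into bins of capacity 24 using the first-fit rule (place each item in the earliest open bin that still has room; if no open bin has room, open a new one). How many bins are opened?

8

  23 → bin 1 (new)  [load 23/24]
  9 → bin 2 (new)  [load 9/24]
  11 → bin 2  [load 20/24]
  19 → bin 3 (new)  [load 19/24]
  10 → bin 4 (new)  [load 10/24]
  11 → bin 4  [load 21/24]
  11 → bin 5 (new)  [load 11/24]
  15 → bin 6 (new)  [load 15/24]
  11 → bin 5  [load 22/24]
  20 → bin 7 (new)  [load 20/24]
  18 → bin 8 (new)  [load 18/24]
8 bins opened.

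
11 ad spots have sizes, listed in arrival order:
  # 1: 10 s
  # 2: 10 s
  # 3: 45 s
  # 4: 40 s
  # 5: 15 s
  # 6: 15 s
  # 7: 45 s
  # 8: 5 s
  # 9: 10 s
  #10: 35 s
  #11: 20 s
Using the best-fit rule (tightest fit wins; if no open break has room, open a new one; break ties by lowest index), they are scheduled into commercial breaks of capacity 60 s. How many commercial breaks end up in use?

5

  10 → break 1 (new)  [load 10/60]
  10 → break 1  [load 20/60]
  45 → break 2 (new)  [load 45/60]
  40 → break 1  [load 60/60]
  15 → break 2  [load 60/60]
  15 → break 3 (new)  [load 15/60]
  45 → break 3  [load 60/60]
  5 → break 4 (new)  [load 5/60]
  10 → break 4  [load 15/60]
  35 → break 4  [load 50/60]
  20 → break 5 (new)  [load 20/60]
5 commercial breaks opened.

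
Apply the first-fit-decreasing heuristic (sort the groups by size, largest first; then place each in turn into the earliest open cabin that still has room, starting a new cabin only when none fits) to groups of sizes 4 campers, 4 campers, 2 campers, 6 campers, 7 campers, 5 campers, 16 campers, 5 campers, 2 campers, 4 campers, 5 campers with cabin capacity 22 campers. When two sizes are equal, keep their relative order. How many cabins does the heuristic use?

3

Sorted descending: 16, 7, 6, 5, 5, 5, 4, 4, 4, 2, 2.
  16 → cabin 1 (new)  [load 16/22]
  7 → cabin 2 (new)  [load 7/22]
  6 → cabin 1  [load 22/22]
  5 → cabin 2  [load 12/22]
  5 → cabin 2  [load 17/22]
  5 → cabin 2  [load 22/22]
  4 → cabin 3 (new)  [load 4/22]
  4 → cabin 3  [load 8/22]
  4 → cabin 3  [load 12/22]
  2 → cabin 3  [load 14/22]
  2 → cabin 3  [load 16/22]
3 cabins opened.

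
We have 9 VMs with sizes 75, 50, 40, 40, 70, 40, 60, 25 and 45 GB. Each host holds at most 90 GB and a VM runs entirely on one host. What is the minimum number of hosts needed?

Total = 75 + 70 + 60 + 50 + 45 + 40 + 40 + 40 + 25 = 445 GB.
Lower bound: ⌈445/90⌉ = 5 hosts.
A packing using 6 hosts:
  host 1: 75 = 75
  host 2: 70 = 70
  host 3: 60 + 25 = 85
  host 4: 50 + 40 = 90
  host 5: 45 + 40 = 85
  host 6: 40 = 40
No arrangement into 5 hosts stays within capacity, so 6 is optimal.

6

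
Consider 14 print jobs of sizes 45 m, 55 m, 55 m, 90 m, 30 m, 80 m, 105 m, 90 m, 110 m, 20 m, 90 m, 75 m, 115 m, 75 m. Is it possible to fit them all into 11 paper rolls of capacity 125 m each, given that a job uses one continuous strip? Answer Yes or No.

A valid assignment using 10 paper rolls:
  roll 1: 115 = 115
  roll 2: 110 = 110
  roll 3: 105 + 20 = 125
  roll 4: 90 + 30 = 120
  roll 5: 90 = 90
  roll 6: 90 = 90
  roll 7: 80 + 45 = 125
  roll 8: 75 = 75
  roll 9: 75 = 75
  roll 10: 55 + 55 = 110
That uses only 10 ≤ 11, so 11 paper rolls are enough.

Yes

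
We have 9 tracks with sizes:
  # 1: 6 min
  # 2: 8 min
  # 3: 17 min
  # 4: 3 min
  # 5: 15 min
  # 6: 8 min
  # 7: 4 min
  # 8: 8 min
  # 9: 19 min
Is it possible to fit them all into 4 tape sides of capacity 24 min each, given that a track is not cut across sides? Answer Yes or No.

Yes

A valid assignment using 4 tape sides:
  side 1: 19 + 4 = 23
  side 2: 17 + 6 = 23
  side 3: 15 + 8 = 23
  side 4: 8 + 8 + 3 = 19
Every load is within 24 min, so 4 tape sides suffice.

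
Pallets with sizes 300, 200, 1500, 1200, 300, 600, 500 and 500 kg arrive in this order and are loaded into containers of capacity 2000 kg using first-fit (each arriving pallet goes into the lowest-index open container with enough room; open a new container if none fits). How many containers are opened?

  300 → container 1 (new)  [load 300/2000]
  200 → container 1  [load 500/2000]
  1500 → container 1  [load 2000/2000]
  1200 → container 2 (new)  [load 1200/2000]
  300 → container 2  [load 1500/2000]
  600 → container 3 (new)  [load 600/2000]
  500 → container 2  [load 2000/2000]
  500 → container 3  [load 1100/2000]
3 containers opened.

3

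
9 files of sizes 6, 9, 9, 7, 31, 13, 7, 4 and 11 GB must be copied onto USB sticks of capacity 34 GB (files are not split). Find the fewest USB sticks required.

3

Total = 31 + 13 + 11 + 9 + 9 + 7 + 7 + 6 + 4 = 97 GB.
Lower bound: ⌈97/34⌉ = 3 USB sticks.
A packing using 3 USB sticks:
  USB stick 1: 31 = 31
  USB stick 2: 13 + 11 + 9 = 33
  USB stick 3: 9 + 7 + 7 + 6 + 4 = 33
This matches the lower bound, so 3 is optimal.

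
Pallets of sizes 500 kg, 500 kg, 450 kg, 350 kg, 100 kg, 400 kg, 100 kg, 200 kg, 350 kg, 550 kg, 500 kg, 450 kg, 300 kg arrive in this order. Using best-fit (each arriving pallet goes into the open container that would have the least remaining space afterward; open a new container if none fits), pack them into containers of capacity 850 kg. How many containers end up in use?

7

  500 → container 1 (new)  [load 500/850]
  500 → container 2 (new)  [load 500/850]
  450 → container 3 (new)  [load 450/850]
  350 → container 1  [load 850/850]
  100 → container 2  [load 600/850]
  400 → container 3  [load 850/850]
  100 → container 2  [load 700/850]
  200 → container 4 (new)  [load 200/850]
  350 → container 4  [load 550/850]
  550 → container 5 (new)  [load 550/850]
  500 → container 6 (new)  [load 500/850]
  450 → container 7 (new)  [load 450/850]
  300 → container 4  [load 850/850]
7 containers opened.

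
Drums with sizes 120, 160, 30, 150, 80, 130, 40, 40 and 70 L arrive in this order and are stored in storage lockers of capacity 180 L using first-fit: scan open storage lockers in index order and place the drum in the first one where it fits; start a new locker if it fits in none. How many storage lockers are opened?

  120 → locker 1 (new)  [load 120/180]
  160 → locker 2 (new)  [load 160/180]
  30 → locker 1  [load 150/180]
  150 → locker 3 (new)  [load 150/180]
  80 → locker 4 (new)  [load 80/180]
  130 → locker 5 (new)  [load 130/180]
  40 → locker 4  [load 120/180]
  40 → locker 4  [load 160/180]
  70 → locker 6 (new)  [load 70/180]
6 storage lockers opened.

6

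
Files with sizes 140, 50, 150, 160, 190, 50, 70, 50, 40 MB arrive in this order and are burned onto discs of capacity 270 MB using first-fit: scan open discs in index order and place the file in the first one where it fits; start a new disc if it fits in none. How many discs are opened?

4

  140 → disc 1 (new)  [load 140/270]
  50 → disc 1  [load 190/270]
  150 → disc 2 (new)  [load 150/270]
  160 → disc 3 (new)  [load 160/270]
  190 → disc 4 (new)  [load 190/270]
  50 → disc 1  [load 240/270]
  70 → disc 2  [load 220/270]
  50 → disc 2  [load 270/270]
  40 → disc 3  [load 200/270]
4 discs opened.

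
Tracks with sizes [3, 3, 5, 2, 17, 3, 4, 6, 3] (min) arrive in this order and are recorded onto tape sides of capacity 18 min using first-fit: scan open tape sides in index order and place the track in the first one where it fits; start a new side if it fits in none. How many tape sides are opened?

  3 → side 1 (new)  [load 3/18]
  3 → side 1  [load 6/18]
  5 → side 1  [load 11/18]
  2 → side 1  [load 13/18]
  17 → side 2 (new)  [load 17/18]
  3 → side 1  [load 16/18]
  4 → side 3 (new)  [load 4/18]
  6 → side 3  [load 10/18]
  3 → side 3  [load 13/18]
3 tape sides opened.

3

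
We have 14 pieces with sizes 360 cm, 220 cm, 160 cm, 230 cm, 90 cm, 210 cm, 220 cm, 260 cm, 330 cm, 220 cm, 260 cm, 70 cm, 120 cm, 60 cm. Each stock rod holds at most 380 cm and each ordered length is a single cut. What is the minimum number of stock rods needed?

Total = 360 + 330 + 260 + 260 + 230 + 220 + 220 + 220 + 210 + 160 + 120 + 90 + 70 + 60 = 2810 cm.
Lower bound: ⌈2810/380⌉ = 8 stock rods.
Also, 9 pieces each exceed 190 cm, and no two of those can share a stock rod, so at least 9 stock rods are needed.
A packing using 9 stock rods:
  stock rod 1: 360 = 360
  stock rod 2: 330 = 330
  stock rod 3: 260 + 120 = 380
  stock rod 4: 260 + 90 = 350
  stock rod 5: 230 + 70 + 60 = 360
  stock rod 6: 220 + 160 = 380
  stock rod 7: 220 = 220
  stock rod 8: 220 = 220
  stock rod 9: 210 = 210
This matches the lower bound, so 9 is optimal.

9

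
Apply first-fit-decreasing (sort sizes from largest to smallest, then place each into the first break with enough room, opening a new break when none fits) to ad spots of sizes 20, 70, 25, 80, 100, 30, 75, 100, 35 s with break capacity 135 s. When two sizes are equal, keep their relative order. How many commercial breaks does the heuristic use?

5

Sorted descending: 100, 100, 80, 75, 70, 35, 30, 25, 20.
  100 → break 1 (new)  [load 100/135]
  100 → break 2 (new)  [load 100/135]
  80 → break 3 (new)  [load 80/135]
  75 → break 4 (new)  [load 75/135]
  70 → break 5 (new)  [load 70/135]
  35 → break 1  [load 135/135]
  30 → break 2  [load 130/135]
  25 → break 3  [load 105/135]
  20 → break 3  [load 125/135]
5 commercial breaks opened.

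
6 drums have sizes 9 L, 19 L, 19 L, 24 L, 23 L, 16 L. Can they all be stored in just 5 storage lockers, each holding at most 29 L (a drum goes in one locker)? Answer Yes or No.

Yes

A valid assignment using 5 storage lockers:
  locker 1: 24 = 24
  locker 2: 23 = 23
  locker 3: 19 + 9 = 28
  locker 4: 19 = 19
  locker 5: 16 = 16
Every load is within 29 L, so 5 storage lockers suffice.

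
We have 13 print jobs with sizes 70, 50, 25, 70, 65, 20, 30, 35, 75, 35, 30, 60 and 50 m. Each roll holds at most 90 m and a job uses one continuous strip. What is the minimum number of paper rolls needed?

Total = 75 + 70 + 70 + 65 + 60 + 50 + 50 + 35 + 35 + 30 + 30 + 25 + 20 = 615 m.
Lower bound: ⌈615/90⌉ = 7 paper rolls.
A packing using 8 paper rolls:
  roll 1: 75 = 75
  roll 2: 70 + 20 = 90
  roll 3: 70 = 70
  roll 4: 65 + 25 = 90
  roll 5: 60 + 30 = 90
  roll 6: 50 + 35 = 85
  roll 7: 50 + 35 = 85
  roll 8: 30 = 30
No arrangement into 7 paper rolls stays within capacity, so 8 is optimal.

8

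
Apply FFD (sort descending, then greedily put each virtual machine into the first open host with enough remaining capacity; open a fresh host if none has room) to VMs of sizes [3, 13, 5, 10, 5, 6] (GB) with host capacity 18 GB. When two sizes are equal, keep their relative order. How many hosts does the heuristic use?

Sorted descending: 13, 10, 6, 5, 5, 3.
  13 → host 1 (new)  [load 13/18]
  10 → host 2 (new)  [load 10/18]
  6 → host 2  [load 16/18]
  5 → host 1  [load 18/18]
  5 → host 3 (new)  [load 5/18]
  3 → host 3  [load 8/18]
3 hosts opened.

3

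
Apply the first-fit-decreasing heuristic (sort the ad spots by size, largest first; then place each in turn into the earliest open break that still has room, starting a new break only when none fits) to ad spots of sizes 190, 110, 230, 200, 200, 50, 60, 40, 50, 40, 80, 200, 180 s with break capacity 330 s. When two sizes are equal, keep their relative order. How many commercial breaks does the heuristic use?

Sorted descending: 230, 200, 200, 200, 190, 180, 110, 80, 60, 50, 50, 40, 40.
  230 → break 1 (new)  [load 230/330]
  200 → break 2 (new)  [load 200/330]
  200 → break 3 (new)  [load 200/330]
  200 → break 4 (new)  [load 200/330]
  190 → break 5 (new)  [load 190/330]
  180 → break 6 (new)  [load 180/330]
  110 → break 2  [load 310/330]
  80 → break 1  [load 310/330]
  60 → break 3  [load 260/330]
  50 → break 3  [load 310/330]
  50 → break 4  [load 250/330]
  40 → break 4  [load 290/330]
  40 → break 4  [load 330/330]
6 commercial breaks opened.

6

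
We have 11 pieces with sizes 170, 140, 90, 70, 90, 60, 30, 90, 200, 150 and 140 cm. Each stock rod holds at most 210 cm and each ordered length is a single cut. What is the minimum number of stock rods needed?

7

Total = 200 + 170 + 150 + 140 + 140 + 90 + 90 + 90 + 70 + 60 + 30 = 1230 cm.
Lower bound: ⌈1230/210⌉ = 6 stock rods.
A packing using 7 stock rods:
  stock rod 1: 200 = 200
  stock rod 2: 170 + 30 = 200
  stock rod 3: 150 + 60 = 210
  stock rod 4: 140 + 70 = 210
  stock rod 5: 140 = 140
  stock rod 6: 90 + 90 = 180
  stock rod 7: 90 = 90
No arrangement into 6 stock rods stays within capacity, so 7 is optimal.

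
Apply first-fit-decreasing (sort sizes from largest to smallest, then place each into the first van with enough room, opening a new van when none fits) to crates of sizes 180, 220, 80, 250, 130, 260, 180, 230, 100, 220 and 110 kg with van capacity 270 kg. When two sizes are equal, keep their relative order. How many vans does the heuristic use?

Sorted descending: 260, 250, 230, 220, 220, 180, 180, 130, 110, 100, 80.
  260 → van 1 (new)  [load 260/270]
  250 → van 2 (new)  [load 250/270]
  230 → van 3 (new)  [load 230/270]
  220 → van 4 (new)  [load 220/270]
  220 → van 5 (new)  [load 220/270]
  180 → van 6 (new)  [load 180/270]
  180 → van 7 (new)  [load 180/270]
  130 → van 8 (new)  [load 130/270]
  110 → van 8  [load 240/270]
  100 → van 9 (new)  [load 100/270]
  80 → van 6  [load 260/270]
9 vans opened.

9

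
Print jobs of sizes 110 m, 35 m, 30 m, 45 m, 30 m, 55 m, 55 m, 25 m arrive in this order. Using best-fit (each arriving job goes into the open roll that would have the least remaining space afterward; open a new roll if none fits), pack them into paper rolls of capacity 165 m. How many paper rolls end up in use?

  110 → roll 1 (new)  [load 110/165]
  35 → roll 1  [load 145/165]
  30 → roll 2 (new)  [load 30/165]
  45 → roll 2  [load 75/165]
  30 → roll 2  [load 105/165]
  55 → roll 2  [load 160/165]
  55 → roll 3 (new)  [load 55/165]
  25 → roll 3  [load 80/165]
3 paper rolls opened.

3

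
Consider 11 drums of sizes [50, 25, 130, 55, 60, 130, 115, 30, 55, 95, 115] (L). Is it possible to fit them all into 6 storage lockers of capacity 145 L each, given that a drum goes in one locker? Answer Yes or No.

Total = 860 L; ⌈860/145⌉ = 6.
The bound of 6 does not rule out 6, but exhaustive search shows no assignment into 6 storage lockers of capacity 145 L exists — the minimum is 7.

No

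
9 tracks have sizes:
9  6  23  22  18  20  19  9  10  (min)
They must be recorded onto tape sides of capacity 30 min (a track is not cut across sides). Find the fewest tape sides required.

5

Total = 23 + 22 + 20 + 19 + 18 + 10 + 9 + 9 + 6 = 136 min.
Lower bound: ⌈136/30⌉ = 5 tape sides.
A packing using 5 tape sides:
  side 1: 23 + 6 = 29
  side 2: 22 = 22
  side 3: 20 + 10 = 30
  side 4: 19 + 9 = 28
  side 5: 18 + 9 = 27
This matches the lower bound, so 5 is optimal.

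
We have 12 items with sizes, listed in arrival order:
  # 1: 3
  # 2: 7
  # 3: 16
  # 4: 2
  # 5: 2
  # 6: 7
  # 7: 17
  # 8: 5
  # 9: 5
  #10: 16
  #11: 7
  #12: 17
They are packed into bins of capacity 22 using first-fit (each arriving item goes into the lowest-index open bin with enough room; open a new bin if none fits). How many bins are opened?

6

  3 → bin 1 (new)  [load 3/22]
  7 → bin 1  [load 10/22]
  16 → bin 2 (new)  [load 16/22]
  2 → bin 1  [load 12/22]
  2 → bin 1  [load 14/22]
  7 → bin 1  [load 21/22]
  17 → bin 3 (new)  [load 17/22]
  5 → bin 2  [load 21/22]
  5 → bin 3  [load 22/22]
  16 → bin 4 (new)  [load 16/22]
  7 → bin 5 (new)  [load 7/22]
  17 → bin 6 (new)  [load 17/22]
6 bins opened.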